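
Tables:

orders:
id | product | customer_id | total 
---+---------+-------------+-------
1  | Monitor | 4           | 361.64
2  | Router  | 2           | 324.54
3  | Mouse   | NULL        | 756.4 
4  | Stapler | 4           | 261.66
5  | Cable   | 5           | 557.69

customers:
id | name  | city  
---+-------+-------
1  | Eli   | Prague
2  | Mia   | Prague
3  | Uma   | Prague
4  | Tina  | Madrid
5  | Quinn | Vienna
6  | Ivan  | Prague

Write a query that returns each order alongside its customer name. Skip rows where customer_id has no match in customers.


INNER JOIN keeps only orders rows whose customer_id matches an id in customers. Walk through each order:
  - order 1 (Monitor): customer_id=4 -> matches Tina
  - order 2 (Router): customer_id=2 -> matches Mia
  - order 3 (Mouse): customer_id=NULL, no match -> dropped
  - order 4 (Stapler): customer_id=4 -> matches Tina
  - order 5 (Cable): customer_id=5 -> matches Quinn
So 1 of 5 rows is dropped.

SQL:
SELECT a.product, b.name AS customer
FROM orders a
INNER JOIN customers b ON a.customer_id = b.id

Result:
product | customer
--------+---------
Monitor | Tina    
Router  | Mia     
Stapler | Tina    
Cable   | Quinn   


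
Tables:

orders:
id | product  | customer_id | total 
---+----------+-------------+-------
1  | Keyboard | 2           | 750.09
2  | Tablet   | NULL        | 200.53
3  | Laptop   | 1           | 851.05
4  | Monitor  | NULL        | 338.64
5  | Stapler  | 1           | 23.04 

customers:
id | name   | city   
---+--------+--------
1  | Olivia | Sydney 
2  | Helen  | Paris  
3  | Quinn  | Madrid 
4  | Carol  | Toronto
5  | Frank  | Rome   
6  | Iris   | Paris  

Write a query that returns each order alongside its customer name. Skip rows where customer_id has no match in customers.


INNER JOIN keeps only orders rows whose customer_id matches an id in customers. Walk through each order:
  - order 1 (Keyboard): customer_id=2 -> matches Helen
  - order 2 (Tablet): customer_id=NULL, no match -> dropped
  - order 3 (Laptop): customer_id=1 -> matches Olivia
  - order 4 (Monitor): customer_id=NULL, no match -> dropped
  - order 5 (Stapler): customer_id=1 -> matches Olivia
So 2 of 5 rows are dropped.

SQL:
SELECT a.product, b.name AS customer
FROM orders a
INNER JOIN customers b ON a.customer_id = b.id

Result:
product  | customer
---------+---------
Keyboard | Helen   
Laptop   | Olivia  
Stapler  | Olivia  


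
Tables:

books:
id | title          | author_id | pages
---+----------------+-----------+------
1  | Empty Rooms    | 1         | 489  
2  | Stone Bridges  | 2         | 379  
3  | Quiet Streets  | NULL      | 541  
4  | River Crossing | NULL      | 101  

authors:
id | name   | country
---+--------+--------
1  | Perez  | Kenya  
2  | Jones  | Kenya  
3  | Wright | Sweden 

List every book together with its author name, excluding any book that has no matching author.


INNER JOIN keeps only books rows whose author_id matches an id in authors. Walk through each book:
  - book 1 (Empty Rooms): author_id=1 -> matches Perez
  - book 2 (Stone Bridges): author_id=2 -> matches Jones
  - book 3 (Quiet Streets): author_id=NULL, no match -> dropped
  - book 4 (River Crossing): author_id=NULL, no match -> dropped
So 2 of 4 rows are dropped.

SQL:
SELECT a.title, b.name AS author
FROM books a
INNER JOIN authors b ON a.author_id = b.id

Result:
title         | author
--------------+-------
Empty Rooms   | Perez 
Stone Bridges | Jones 


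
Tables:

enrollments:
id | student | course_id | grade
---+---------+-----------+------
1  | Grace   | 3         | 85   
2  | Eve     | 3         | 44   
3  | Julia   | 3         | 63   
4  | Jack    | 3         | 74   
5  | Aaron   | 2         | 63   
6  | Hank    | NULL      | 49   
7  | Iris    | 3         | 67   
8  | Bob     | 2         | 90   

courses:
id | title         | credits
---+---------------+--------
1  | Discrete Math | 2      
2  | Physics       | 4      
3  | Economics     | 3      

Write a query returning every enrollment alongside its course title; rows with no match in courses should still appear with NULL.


LEFT JOIN keeps every row from enrollments (the left table); where course_id has no match in courses, the course columns become NULL. Walk through each enrollment:
  - enrollment 1 (Grace): course_id=3 -> matches Economics
  - enrollment 2 (Eve): course_id=3 -> matches Economics
  - enrollment 3 (Julia): course_id=3 -> matches Economics
  - enrollment 4 (Jack): course_id=3 -> matches Economics
  - enrollment 5 (Aaron): course_id=2 -> matches Physics
  - enrollment 6 (Hank): course_id=NULL, no match -> kept with NULL
  - enrollment 7 (Iris): course_id=3 -> matches Economics
  - enrollment 8 (Bob): course_id=2 -> matches Physics
All 8 rows appear; 1 has NULL course.

SQL:
SELECT a.student, b.title AS course
FROM enrollments a
LEFT JOIN courses b ON a.course_id = b.id

Result:
student | course   
--------+----------
Grace   | Economics
Eve     | Economics
Julia   | Economics
Jack    | Economics
Aaron   | Physics  
Hank    | NULL     
Iris    | Economics
Bob     | Physics  


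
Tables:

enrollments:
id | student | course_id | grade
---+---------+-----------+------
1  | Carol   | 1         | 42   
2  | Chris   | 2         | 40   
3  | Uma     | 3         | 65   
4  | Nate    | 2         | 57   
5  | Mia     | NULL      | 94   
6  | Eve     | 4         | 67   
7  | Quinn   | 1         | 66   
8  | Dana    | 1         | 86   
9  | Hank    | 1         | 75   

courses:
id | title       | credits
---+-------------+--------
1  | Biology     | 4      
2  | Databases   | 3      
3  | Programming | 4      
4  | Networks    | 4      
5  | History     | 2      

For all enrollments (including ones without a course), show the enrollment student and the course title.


LEFT JOIN keeps every row from enrollments (the left table); where course_id has no match in courses, the course columns become NULL. Walk through each enrollment:
  - enrollment 1 (Carol): course_id=1 -> matches Biology
  - enrollment 2 (Chris): course_id=2 -> matches Databases
  - enrollment 3 (Uma): course_id=3 -> matches Programming
  - enrollment 4 (Nate): course_id=2 -> matches Databases
  - enrollment 5 (Mia): course_id=NULL, no match -> kept with NULL
  - enrollment 6 (Eve): course_id=4 -> matches Networks
  - enrollment 7 (Quinn): course_id=1 -> matches Biology
  - enrollment 8 (Dana): course_id=1 -> matches Biology
  - enrollment 9 (Hank): course_id=1 -> matches Biology
All 9 rows appear; 1 has NULL course.

SQL:
SELECT a.student, b.title AS course
FROM enrollments a
LEFT JOIN courses b ON a.course_id = b.id

Result:
student | course     
--------+------------
Carol   | Biology    
Chris   | Databases  
Uma     | Programming
Nate    | Databases  
Mia     | NULL       
Eve     | Networks   
Quinn   | Biology    
Dana    | Biology    
Hank    | Biology    


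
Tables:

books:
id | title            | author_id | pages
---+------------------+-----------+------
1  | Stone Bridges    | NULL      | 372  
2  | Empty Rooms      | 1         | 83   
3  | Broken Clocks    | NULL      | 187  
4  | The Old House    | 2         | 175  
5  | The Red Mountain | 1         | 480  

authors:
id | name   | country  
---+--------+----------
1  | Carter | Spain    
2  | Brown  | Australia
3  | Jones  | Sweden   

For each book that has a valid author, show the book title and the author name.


INNER JOIN keeps only books rows whose author_id matches an id in authors. Walk through each book:
  - book 1 (Stone Bridges): author_id=NULL, no match -> dropped
  - book 2 (Empty Rooms): author_id=1 -> matches Carter
  - book 3 (Broken Clocks): author_id=NULL, no match -> dropped
  - book 4 (The Old House): author_id=2 -> matches Brown
  - book 5 (The Red Mountain): author_id=1 -> matches Carter
So 2 of 5 rows are dropped.

SQL:
SELECT a.title, b.name AS author
FROM books a
INNER JOIN authors b ON a.author_id = b.id

Result:
title            | author
-----------------+-------
Empty Rooms      | Carter
The Old House    | Brown 
The Red Mountain | Carter


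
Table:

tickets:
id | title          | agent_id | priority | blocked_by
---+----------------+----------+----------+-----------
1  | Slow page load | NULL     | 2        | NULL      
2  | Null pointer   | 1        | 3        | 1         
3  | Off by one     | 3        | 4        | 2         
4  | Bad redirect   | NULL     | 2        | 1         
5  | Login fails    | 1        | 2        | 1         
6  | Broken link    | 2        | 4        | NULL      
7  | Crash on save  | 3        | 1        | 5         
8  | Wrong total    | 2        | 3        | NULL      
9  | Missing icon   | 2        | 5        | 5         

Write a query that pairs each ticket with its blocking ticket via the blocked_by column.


This is a self-join: tickets is joined to a second copy of itself, matching each row's blocked_by to another row's id. Use LEFT JOIN so rows with blocked_by=NULL are kept.
  - ticket 1 (Slow page load): blocked_by=NULL -> NULL
  - ticket 2 (Null pointer): blocked_by=1 -> Slow page load
  - ticket 3 (Off by one): blocked_by=2 -> Null pointer
  - ticket 4 (Bad redirect): blocked_by=1 -> Slow page load
  - ticket 5 (Login fails): blocked_by=1 -> Slow page load
  - ticket 6 (Broken link): blocked_by=NULL -> NULL
  - ticket 7 (Crash on save): blocked_by=5 -> Login fails
  - ticket 8 (Wrong total): blocked_by=NULL -> NULL
  - ticket 9 (Missing icon): blocked_by=5 -> Login fails

SQL:
SELECT a.title AS item, b.title AS blocked_by
FROM tickets a
LEFT JOIN tickets b ON a.blocked_by = b.id

Result:
item           | blocked_by    
---------------+---------------
Slow page load | NULL          
Null pointer   | Slow page load
Off by one     | Null pointer  
Bad redirect   | Slow page load
Login fails    | Slow page load
Broken link    | NULL          
Crash on save  | Login fails   
Wrong total    | NULL          
Missing icon   | Login fails   


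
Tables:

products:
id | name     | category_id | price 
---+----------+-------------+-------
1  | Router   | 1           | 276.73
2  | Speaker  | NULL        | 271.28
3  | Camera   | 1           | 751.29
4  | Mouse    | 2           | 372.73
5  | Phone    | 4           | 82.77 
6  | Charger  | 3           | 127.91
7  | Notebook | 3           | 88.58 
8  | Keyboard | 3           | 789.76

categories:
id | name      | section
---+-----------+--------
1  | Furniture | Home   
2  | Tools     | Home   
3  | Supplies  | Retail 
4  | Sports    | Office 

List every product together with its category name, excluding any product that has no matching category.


INNER JOIN keeps only products rows whose category_id matches an id in categories. Walk through each product:
  - product 1 (Router): category_id=1 -> matches Furniture
  - product 2 (Speaker): category_id=NULL, no match -> dropped
  - product 3 (Camera): category_id=1 -> matches Furniture
  - product 4 (Mouse): category_id=2 -> matches Tools
  - product 5 (Phone): category_id=4 -> matches Sports
  - product 6 (Charger): category_id=3 -> matches Supplies
  - product 7 (Notebook): category_id=3 -> matches Supplies
  - product 8 (Keyboard): category_id=3 -> matches Supplies
So 1 of 8 rows is dropped.

SQL:
SELECT a.name, b.name AS category
FROM products a
INNER JOIN categories b ON a.category_id = b.id

Result:
name     | category 
---------+----------
Router   | Furniture
Camera   | Furniture
Mouse    | Tools    
Phone    | Sports   
Charger  | Supplies 
Notebook | Supplies 
Keyboard | Supplies 


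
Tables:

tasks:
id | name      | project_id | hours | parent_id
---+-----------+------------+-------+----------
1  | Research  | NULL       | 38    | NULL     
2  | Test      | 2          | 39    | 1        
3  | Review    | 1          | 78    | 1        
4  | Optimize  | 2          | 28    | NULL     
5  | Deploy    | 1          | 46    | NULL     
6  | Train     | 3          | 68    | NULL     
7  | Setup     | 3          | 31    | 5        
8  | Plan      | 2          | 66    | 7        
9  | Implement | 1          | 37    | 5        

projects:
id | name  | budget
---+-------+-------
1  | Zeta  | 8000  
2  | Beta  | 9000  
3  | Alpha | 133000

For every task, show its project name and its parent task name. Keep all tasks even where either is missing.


Two LEFT JOINs from the same base table tasks: one to projects via project_id, one to tasks itself via parent_id. Both are LEFT so every task is preserved.
Match against projects:
  - task 1 (Research): project_id=NULL, no match -> kept with NULL
  - task 2 (Test): project_id=2 -> matches Beta
  - task 3 (Review): project_id=1 -> matches Zeta
  - task 4 (Optimize): project_id=2 -> matches Beta
  - task 5 (Deploy): project_id=1 -> matches Zeta
  - task 6 (Train): project_id=3 -> matches Alpha
  - task 7 (Setup): project_id=3 -> matches Alpha
  - task 8 (Plan): project_id=2 -> matches Beta
  - task 9 (Implement): project_id=1 -> matches Zeta
Match against tasks (self):
  - task 1 (Research): parent_id=NULL -> NULL
  - task 2 (Test): parent_id=1 -> Research
  - task 3 (Review): parent_id=1 -> Research
  - task 4 (Optimize): parent_id=NULL -> NULL
  - task 5 (Deploy): parent_id=NULL -> NULL
  - task 6 (Train): parent_id=NULL -> NULL
  - task 7 (Setup): parent_id=5 -> Deploy
  - task 8 (Plan): parent_id=7 -> Setup
  - task 9 (Implement): parent_id=5 -> Deploy

SQL:
SELECT a.name, b.name AS project, c.name AS parent
FROM tasks a
LEFT JOIN projects b ON a.project_id = b.id
LEFT JOIN tasks c ON a.parent_id = c.id

Result:
name      | project | parent  
----------+---------+---------
Research  | NULL    | NULL    
Test      | Beta    | Research
Review    | Zeta    | Research
Optimize  | Beta    | NULL    
Deploy    | Zeta    | NULL    
Train     | Alpha   | NULL    
Setup     | Alpha   | Deploy  
Plan      | Beta    | Setup   
Implement | Zeta    | Deploy  


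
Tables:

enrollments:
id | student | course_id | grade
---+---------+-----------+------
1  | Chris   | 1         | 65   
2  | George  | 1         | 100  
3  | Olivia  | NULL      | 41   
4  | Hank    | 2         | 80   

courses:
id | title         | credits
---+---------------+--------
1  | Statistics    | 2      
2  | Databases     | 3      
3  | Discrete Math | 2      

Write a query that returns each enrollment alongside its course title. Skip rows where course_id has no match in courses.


INNER JOIN keeps only enrollments rows whose course_id matches an id in courses. Walk through each enrollment:
  - enrollment 1 (Chris): course_id=1 -> matches Statistics
  - enrollment 2 (George): course_id=1 -> matches Statistics
  - enrollment 3 (Olivia): course_id=NULL, no match -> dropped
  - enrollment 4 (Hank): course_id=2 -> matches Databases
So 1 of 4 rows is dropped.

SQL:
SELECT a.student, b.title AS course
FROM enrollments a
INNER JOIN courses b ON a.course_id = b.id

Result:
student | course    
--------+-----------
Chris   | Statistics
George  | Statistics
Hank    | Databases 


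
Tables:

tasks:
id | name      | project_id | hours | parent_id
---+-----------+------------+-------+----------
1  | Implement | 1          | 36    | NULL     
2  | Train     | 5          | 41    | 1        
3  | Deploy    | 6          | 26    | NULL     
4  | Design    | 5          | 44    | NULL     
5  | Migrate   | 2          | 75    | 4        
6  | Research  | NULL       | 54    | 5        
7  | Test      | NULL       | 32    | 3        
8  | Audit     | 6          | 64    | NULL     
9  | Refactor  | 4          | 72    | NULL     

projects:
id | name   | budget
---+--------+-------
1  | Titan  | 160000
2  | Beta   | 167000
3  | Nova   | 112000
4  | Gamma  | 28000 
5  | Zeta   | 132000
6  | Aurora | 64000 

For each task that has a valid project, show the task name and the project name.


INNER JOIN keeps only tasks rows whose project_id matches an id in projects. Walk through each task:
  - task 1 (Implement): project_id=1 -> matches Titan
  - task 2 (Train): project_id=5 -> matches Zeta
  - task 3 (Deploy): project_id=6 -> matches Aurora
  - task 4 (Design): project_id=5 -> matches Zeta
  - task 5 (Migrate): project_id=2 -> matches Beta
  - task 6 (Research): project_id=NULL, no match -> dropped
  - task 7 (Test): project_id=NULL, no match -> dropped
  - task 8 (Audit): project_id=6 -> matches Aurora
  - task 9 (Refactor): project_id=4 -> matches Gamma
So 2 of 9 rows are dropped.

SQL:
SELECT a.name, b.name AS project
FROM tasks a
INNER JOIN projects b ON a.project_id = b.id

Result:
name      | project
----------+--------
Implement | Titan  
Train     | Zeta   
Deploy    | Aurora 
Design    | Zeta   
Migrate   | Beta   
Audit     | Aurora 
Refactor  | Gamma  


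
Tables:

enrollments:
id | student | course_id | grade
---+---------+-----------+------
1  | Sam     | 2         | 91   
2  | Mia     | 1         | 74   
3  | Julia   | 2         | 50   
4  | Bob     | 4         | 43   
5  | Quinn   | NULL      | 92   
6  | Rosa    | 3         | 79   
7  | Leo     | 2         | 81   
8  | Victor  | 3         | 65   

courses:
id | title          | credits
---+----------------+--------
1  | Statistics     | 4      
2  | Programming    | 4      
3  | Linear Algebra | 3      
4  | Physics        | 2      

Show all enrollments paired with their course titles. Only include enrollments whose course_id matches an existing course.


INNER JOIN keeps only enrollments rows whose course_id matches an id in courses. Walk through each enrollment:
  - enrollment 1 (Sam): course_id=2 -> matches Programming
  - enrollment 2 (Mia): course_id=1 -> matches Statistics
  - enrollment 3 (Julia): course_id=2 -> matches Programming
  - enrollment 4 (Bob): course_id=4 -> matches Physics
  - enrollment 5 (Quinn): course_id=NULL, no match -> dropped
  - enrollment 6 (Rosa): course_id=3 -> matches Linear Algebra
  - enrollment 7 (Leo): course_id=2 -> matches Programming
  - enrollment 8 (Victor): course_id=3 -> matches Linear Algebra
So 1 of 8 rows is dropped.

SQL:
SELECT a.student, b.title AS course
FROM enrollments a
INNER JOIN courses b ON a.course_id = b.id

Result:
student | course        
--------+---------------
Sam     | Programming   
Mia     | Statistics    
Julia   | Programming   
Bob     | Physics       
Rosa    | Linear Algebra
Leo     | Programming   
Victor  | Linear Algebra


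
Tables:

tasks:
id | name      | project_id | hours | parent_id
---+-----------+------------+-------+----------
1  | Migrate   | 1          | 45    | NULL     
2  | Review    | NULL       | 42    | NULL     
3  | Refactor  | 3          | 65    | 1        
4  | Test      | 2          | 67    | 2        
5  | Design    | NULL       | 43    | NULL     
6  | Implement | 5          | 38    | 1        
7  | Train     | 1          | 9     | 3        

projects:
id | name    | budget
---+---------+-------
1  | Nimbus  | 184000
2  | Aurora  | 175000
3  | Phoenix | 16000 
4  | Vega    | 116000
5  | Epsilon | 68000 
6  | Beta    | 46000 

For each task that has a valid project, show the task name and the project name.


INNER JOIN keeps only tasks rows whose project_id matches an id in projects. Walk through each task:
  - task 1 (Migrate): project_id=1 -> matches Nimbus
  - task 2 (Review): project_id=NULL, no match -> dropped
  - task 3 (Refactor): project_id=3 -> matches Phoenix
  - task 4 (Test): project_id=2 -> matches Aurora
  - task 5 (Design): project_id=NULL, no match -> dropped
  - task 6 (Implement): project_id=5 -> matches Epsilon
  - task 7 (Train): project_id=1 -> matches Nimbus
So 2 of 7 rows are dropped.

SQL:
SELECT a.name, b.name AS project
FROM tasks a
INNER JOIN projects b ON a.project_id = b.id

Result:
name      | project
----------+--------
Migrate   | Nimbus 
Refactor  | Phoenix
Test      | Aurora 
Implement | Epsilon
Train     | Nimbus 


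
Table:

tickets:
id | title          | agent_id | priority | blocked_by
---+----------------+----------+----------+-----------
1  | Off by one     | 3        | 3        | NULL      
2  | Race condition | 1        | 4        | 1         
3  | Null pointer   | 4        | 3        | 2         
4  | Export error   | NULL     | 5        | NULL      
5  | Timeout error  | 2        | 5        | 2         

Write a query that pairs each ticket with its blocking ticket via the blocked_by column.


This is a self-join: tickets is joined to a second copy of itself, matching each row's blocked_by to another row's id. Use LEFT JOIN so rows with blocked_by=NULL are kept.
  - ticket 1 (Off by one): blocked_by=NULL -> NULL
  - ticket 2 (Race condition): blocked_by=1 -> Off by one
  - ticket 3 (Null pointer): blocked_by=2 -> Race condition
  - ticket 4 (Export error): blocked_by=NULL -> NULL
  - ticket 5 (Timeout error): blocked_by=2 -> Race condition

SQL:
SELECT a.title AS item, b.title AS blocked_by
FROM tickets a
LEFT JOIN tickets b ON a.blocked_by = b.id

Result:
item           | blocked_by    
---------------+---------------
Off by one     | NULL          
Race condition | Off by one    
Null pointer   | Race condition
Export error   | NULL          
Timeout error  | Race condition


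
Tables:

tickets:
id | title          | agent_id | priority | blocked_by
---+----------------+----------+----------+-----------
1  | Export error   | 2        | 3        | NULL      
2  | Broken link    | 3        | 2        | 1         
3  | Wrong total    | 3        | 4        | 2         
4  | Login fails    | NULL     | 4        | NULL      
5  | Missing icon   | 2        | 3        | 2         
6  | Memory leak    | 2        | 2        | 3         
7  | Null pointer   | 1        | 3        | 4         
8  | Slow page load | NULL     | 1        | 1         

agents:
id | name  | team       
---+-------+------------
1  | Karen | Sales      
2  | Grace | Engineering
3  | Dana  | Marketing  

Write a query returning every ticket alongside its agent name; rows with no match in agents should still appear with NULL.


LEFT JOIN keeps every row from tickets (the left table); where agent_id has no match in agents, the agent columns become NULL. Walk through each ticket:
  - ticket 1 (Export error): agent_id=2 -> matches Grace
  - ticket 2 (Broken link): agent_id=3 -> matches Dana
  - ticket 3 (Wrong total): agent_id=3 -> matches Dana
  - ticket 4 (Login fails): agent_id=NULL, no match -> kept with NULL
  - ticket 5 (Missing icon): agent_id=2 -> matches Grace
  - ticket 6 (Memory leak): agent_id=2 -> matches Grace
  - ticket 7 (Null pointer): agent_id=1 -> matches Karen
  - ticket 8 (Slow page load): agent_id=NULL, no match -> kept with NULL
All 8 rows appear; 2 have NULL agent.

SQL:
SELECT a.title, b.name AS agent
FROM tickets a
LEFT JOIN agents b ON a.agent_id = b.id

Result:
title          | agent
---------------+------
Export error   | Grace
Broken link    | Dana 
Wrong total    | Dana 
Login fails    | NULL 
Missing icon   | Grace
Memory leak    | Grace
Null pointer   | Karen
Slow page load | NULL 


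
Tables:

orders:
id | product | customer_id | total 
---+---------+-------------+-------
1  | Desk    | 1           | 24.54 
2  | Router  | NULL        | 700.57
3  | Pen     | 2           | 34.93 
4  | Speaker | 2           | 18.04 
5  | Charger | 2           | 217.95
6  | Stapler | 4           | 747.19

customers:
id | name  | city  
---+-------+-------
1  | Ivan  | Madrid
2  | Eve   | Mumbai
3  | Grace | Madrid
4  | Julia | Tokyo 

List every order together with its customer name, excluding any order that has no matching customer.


INNER JOIN keeps only orders rows whose customer_id matches an id in customers. Walk through each order:
  - order 1 (Desk): customer_id=1 -> matches Ivan
  - order 2 (Router): customer_id=NULL, no match -> dropped
  - order 3 (Pen): customer_id=2 -> matches Eve
  - order 4 (Speaker): customer_id=2 -> matches Eve
  - order 5 (Charger): customer_id=2 -> matches Eve
  - order 6 (Stapler): customer_id=4 -> matches Julia
So 1 of 6 rows is dropped.

SQL:
SELECT a.product, b.name AS customer
FROM orders a
INNER JOIN customers b ON a.customer_id = b.id

Result:
product | customer
--------+---------
Desk    | Ivan    
Pen     | Eve     
Speaker | Eve     
Charger | Eve     
Stapler | Julia   


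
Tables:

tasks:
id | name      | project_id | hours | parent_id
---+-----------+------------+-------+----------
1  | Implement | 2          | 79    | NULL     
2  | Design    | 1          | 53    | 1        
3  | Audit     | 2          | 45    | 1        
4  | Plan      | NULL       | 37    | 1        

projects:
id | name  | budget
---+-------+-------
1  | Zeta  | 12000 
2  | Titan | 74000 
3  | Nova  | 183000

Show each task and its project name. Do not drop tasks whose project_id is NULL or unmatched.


LEFT JOIN keeps every row from tasks (the left table); where project_id has no match in projects, the project columns become NULL. Walk through each task:
  - task 1 (Implement): project_id=2 -> matches Titan
  - task 2 (Design): project_id=1 -> matches Zeta
  - task 3 (Audit): project_id=2 -> matches Titan
  - task 4 (Plan): project_id=NULL, no match -> kept with NULL
All 4 rows appear; 1 has NULL project.

SQL:
SELECT a.name, b.name AS project
FROM tasks a
LEFT JOIN projects b ON a.project_id = b.id

Result:
name      | project
----------+--------
Implement | Titan  
Design    | Zeta   
Audit     | Titan  
Plan      | NULL   


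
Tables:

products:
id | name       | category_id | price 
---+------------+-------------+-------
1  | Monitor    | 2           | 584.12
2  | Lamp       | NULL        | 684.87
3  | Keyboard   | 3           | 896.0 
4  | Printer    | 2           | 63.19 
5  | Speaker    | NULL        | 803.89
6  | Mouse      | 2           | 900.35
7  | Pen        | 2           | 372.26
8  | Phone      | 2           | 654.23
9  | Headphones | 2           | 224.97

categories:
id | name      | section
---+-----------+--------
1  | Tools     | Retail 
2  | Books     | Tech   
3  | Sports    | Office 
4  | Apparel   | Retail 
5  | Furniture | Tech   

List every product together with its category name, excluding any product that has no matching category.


INNER JOIN keeps only products rows whose category_id matches an id in categories. Walk through each product:
  - product 1 (Monitor): category_id=2 -> matches Books
  - product 2 (Lamp): category_id=NULL, no match -> dropped
  - product 3 (Keyboard): category_id=3 -> matches Sports
  - product 4 (Printer): category_id=2 -> matches Books
  - product 5 (Speaker): category_id=NULL, no match -> dropped
  - product 6 (Mouse): category_id=2 -> matches Books
  - product 7 (Pen): category_id=2 -> matches Books
  - product 8 (Phone): category_id=2 -> matches Books
  - product 9 (Headphones): category_id=2 -> matches Books
So 2 of 9 rows are dropped.

SQL:
SELECT a.name, b.name AS category
FROM products a
INNER JOIN categories b ON a.category_id = b.id

Result:
name       | category
-----------+---------
Monitor    | Books   
Keyboard   | Sports  
Printer    | Books   
Mouse      | Books   
Pen        | Books   
Phone      | Books   
Headphones | Books   


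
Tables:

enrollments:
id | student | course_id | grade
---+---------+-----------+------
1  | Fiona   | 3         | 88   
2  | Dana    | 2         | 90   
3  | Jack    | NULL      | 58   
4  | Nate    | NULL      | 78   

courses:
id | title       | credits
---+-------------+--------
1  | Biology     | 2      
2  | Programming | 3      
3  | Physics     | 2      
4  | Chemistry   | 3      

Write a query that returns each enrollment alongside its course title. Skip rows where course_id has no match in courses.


INNER JOIN keeps only enrollments rows whose course_id matches an id in courses. Walk through each enrollment:
  - enrollment 1 (Fiona): course_id=3 -> matches Physics
  - enrollment 2 (Dana): course_id=2 -> matches Programming
  - enrollment 3 (Jack): course_id=NULL, no match -> dropped
  - enrollment 4 (Nate): course_id=NULL, no match -> dropped
So 2 of 4 rows are dropped.

SQL:
SELECT a.student, b.title AS course
FROM enrollments a
INNER JOIN courses b ON a.course_id = b.id

Result:
student | course     
--------+------------
Fiona   | Physics    
Dana    | Programming


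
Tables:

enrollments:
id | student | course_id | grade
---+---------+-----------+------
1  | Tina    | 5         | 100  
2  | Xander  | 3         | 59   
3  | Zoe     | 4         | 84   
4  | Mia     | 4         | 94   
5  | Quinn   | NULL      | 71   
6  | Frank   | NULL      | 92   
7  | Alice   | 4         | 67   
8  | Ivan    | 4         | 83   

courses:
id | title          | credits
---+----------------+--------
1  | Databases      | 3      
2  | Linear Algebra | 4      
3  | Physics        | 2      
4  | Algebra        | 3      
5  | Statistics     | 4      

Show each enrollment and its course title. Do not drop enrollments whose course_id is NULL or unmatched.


LEFT JOIN keeps every row from enrollments (the left table); where course_id has no match in courses, the course columns become NULL. Walk through each enrollment:
  - enrollment 1 (Tina): course_id=5 -> matches Statistics
  - enrollment 2 (Xander): course_id=3 -> matches Physics
  - enrollment 3 (Zoe): course_id=4 -> matches Algebra
  - enrollment 4 (Mia): course_id=4 -> matches Algebra
  - enrollment 5 (Quinn): course_id=NULL, no match -> kept with NULL
  - enrollment 6 (Frank): course_id=NULL, no match -> kept with NULL
  - enrollment 7 (Alice): course_id=4 -> matches Algebra
  - enrollment 8 (Ivan): course_id=4 -> matches Algebra
All 8 rows appear; 2 have NULL course.

SQL:
SELECT a.student, b.title AS course
FROM enrollments a
LEFT JOIN courses b ON a.course_id = b.id

Result:
student | course    
--------+-----------
Tina    | Statistics
Xander  | Physics   
Zoe     | Algebra   
Mia     | Algebra   
Quinn   | NULL      
Frank   | NULL      
Alice   | Algebra   
Ivan    | Algebra   


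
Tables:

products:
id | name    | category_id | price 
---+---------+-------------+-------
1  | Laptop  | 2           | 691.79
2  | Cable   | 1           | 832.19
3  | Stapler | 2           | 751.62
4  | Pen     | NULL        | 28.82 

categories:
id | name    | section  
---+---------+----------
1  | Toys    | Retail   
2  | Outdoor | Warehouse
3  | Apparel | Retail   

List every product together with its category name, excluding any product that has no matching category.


INNER JOIN keeps only products rows whose category_id matches an id in categories. Walk through each product:
  - product 1 (Laptop): category_id=2 -> matches Outdoor
  - product 2 (Cable): category_id=1 -> matches Toys
  - product 3 (Stapler): category_id=2 -> matches Outdoor
  - product 4 (Pen): category_id=NULL, no match -> dropped
So 1 of 4 rows is dropped.

SQL:
SELECT a.name, b.name AS category
FROM products a
INNER JOIN categories b ON a.category_id = b.id

Result:
name    | category
--------+---------
Laptop  | Outdoor 
Cable   | Toys    
Stapler | Outdoor 


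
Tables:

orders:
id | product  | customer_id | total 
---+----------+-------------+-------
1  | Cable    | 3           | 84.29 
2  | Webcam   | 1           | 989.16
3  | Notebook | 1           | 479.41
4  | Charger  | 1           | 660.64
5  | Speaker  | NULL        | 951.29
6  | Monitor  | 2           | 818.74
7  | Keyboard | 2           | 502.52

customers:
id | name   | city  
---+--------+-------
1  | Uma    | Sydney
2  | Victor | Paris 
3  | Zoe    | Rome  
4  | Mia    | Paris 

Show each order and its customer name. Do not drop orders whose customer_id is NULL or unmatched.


LEFT JOIN keeps every row from orders (the left table); where customer_id has no match in customers, the customer columns become NULL. Walk through each order:
  - order 1 (Cable): customer_id=3 -> matches Zoe
  - order 2 (Webcam): customer_id=1 -> matches Uma
  - order 3 (Notebook): customer_id=1 -> matches Uma
  - order 4 (Charger): customer_id=1 -> matches Uma
  - order 5 (Speaker): customer_id=NULL, no match -> kept with NULL
  - order 6 (Monitor): customer_id=2 -> matches Victor
  - order 7 (Keyboard): customer_id=2 -> matches Victor
All 7 rows appear; 1 has NULL customer.

SQL:
SELECT a.product, b.name AS customer
FROM orders a
LEFT JOIN customers b ON a.customer_id = b.id

Result:
product  | customer
---------+---------
Cable    | Zoe     
Webcam   | Uma     
Notebook | Uma     
Charger  | Uma     
Speaker  | NULL    
Monitor  | Victor  
Keyboard | Victor  


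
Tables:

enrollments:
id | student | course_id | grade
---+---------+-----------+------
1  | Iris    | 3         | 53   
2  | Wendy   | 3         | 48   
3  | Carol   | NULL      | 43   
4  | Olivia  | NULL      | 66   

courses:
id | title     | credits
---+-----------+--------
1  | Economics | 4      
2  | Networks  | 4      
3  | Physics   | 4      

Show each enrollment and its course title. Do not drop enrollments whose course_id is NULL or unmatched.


LEFT JOIN keeps every row from enrollments (the left table); where course_id has no match in courses, the course columns become NULL. Walk through each enrollment:
  - enrollment 1 (Iris): course_id=3 -> matches Physics
  - enrollment 2 (Wendy): course_id=3 -> matches Physics
  - enrollment 3 (Carol): course_id=NULL, no match -> kept with NULL
  - enrollment 4 (Olivia): course_id=NULL, no match -> kept with NULL
All 4 rows appear; 2 have NULL course.

SQL:
SELECT a.student, b.title AS course
FROM enrollments a
LEFT JOIN courses b ON a.course_id = b.id

Result:
student | course 
--------+--------
Iris    | Physics
Wendy   | Physics
Carol   | NULL   
Olivia  | NULL   


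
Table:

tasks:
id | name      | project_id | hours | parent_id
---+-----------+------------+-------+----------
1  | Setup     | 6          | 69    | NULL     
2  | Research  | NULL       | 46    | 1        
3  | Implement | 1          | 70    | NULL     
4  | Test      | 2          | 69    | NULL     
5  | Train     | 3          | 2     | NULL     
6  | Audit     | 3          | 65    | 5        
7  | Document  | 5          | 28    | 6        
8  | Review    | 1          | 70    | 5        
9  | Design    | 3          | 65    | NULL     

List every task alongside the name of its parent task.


This is a self-join: tasks is joined to a second copy of itself, matching each row's parent_id to another row's id. Use LEFT JOIN so rows with parent_id=NULL are kept.
  - task 1 (Setup): parent_id=NULL -> NULL
  - task 2 (Research): parent_id=1 -> Setup
  - task 3 (Implement): parent_id=NULL -> NULL
  - task 4 (Test): parent_id=NULL -> NULL
  - task 5 (Train): parent_id=NULL -> NULL
  - task 6 (Audit): parent_id=5 -> Train
  - task 7 (Document): parent_id=6 -> Audit
  - task 8 (Review): parent_id=5 -> Train
  - task 9 (Design): parent_id=NULL -> NULL

SQL:
SELECT a.name AS item, b.name AS parent
FROM tasks a
LEFT JOIN tasks b ON a.parent_id = b.id

Result:
item      | parent
----------+-------
Setup     | NULL  
Research  | Setup 
Implement | NULL  
Test      | NULL  
Train     | NULL  
Audit     | Train 
Document  | Audit 
Review    | Train 
Design    | NULL  


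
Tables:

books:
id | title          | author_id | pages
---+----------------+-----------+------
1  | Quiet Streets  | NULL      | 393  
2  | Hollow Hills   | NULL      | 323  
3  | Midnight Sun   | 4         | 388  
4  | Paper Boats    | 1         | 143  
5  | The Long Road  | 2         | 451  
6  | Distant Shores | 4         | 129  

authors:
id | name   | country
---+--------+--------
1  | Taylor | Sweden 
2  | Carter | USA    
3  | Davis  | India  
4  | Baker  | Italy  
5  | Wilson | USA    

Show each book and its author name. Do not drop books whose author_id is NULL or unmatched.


LEFT JOIN keeps every row from books (the left table); where author_id has no match in authors, the author columns become NULL. Walk through each book:
  - book 1 (Quiet Streets): author_id=NULL, no match -> kept with NULL
  - book 2 (Hollow Hills): author_id=NULL, no match -> kept with NULL
  - book 3 (Midnight Sun): author_id=4 -> matches Baker
  - book 4 (Paper Boats): author_id=1 -> matches Taylor
  - book 5 (The Long Road): author_id=2 -> matches Carter
  - book 6 (Distant Shores): author_id=4 -> matches Baker
All 6 rows appear; 2 have NULL author.

SQL:
SELECT a.title, b.name AS author
FROM books a
LEFT JOIN authors b ON a.author_id = b.id

Result:
title          | author
---------------+-------
Quiet Streets  | NULL  
Hollow Hills   | NULL  
Midnight Sun   | Baker 
Paper Boats    | Taylor
The Long Road  | Carter
Distant Shores | Baker 


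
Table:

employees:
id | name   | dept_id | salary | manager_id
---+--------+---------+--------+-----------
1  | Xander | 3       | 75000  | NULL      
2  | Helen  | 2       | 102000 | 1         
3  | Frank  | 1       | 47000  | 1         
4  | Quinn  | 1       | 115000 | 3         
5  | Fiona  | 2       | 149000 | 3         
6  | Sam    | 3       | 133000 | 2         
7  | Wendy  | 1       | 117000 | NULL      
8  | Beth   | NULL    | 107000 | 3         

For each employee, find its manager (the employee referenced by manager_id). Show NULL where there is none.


This is a self-join: employees is joined to a second copy of itself, matching each row's manager_id to another row's id. Use LEFT JOIN so rows with manager_id=NULL are kept.
  - employee 1 (Xander): manager_id=NULL -> NULL
  - employee 2 (Helen): manager_id=1 -> Xander
  - employee 3 (Frank): manager_id=1 -> Xander
  - employee 4 (Quinn): manager_id=3 -> Frank
  - employee 5 (Fiona): manager_id=3 -> Frank
  - employee 6 (Sam): manager_id=2 -> Helen
  - employee 7 (Wendy): manager_id=NULL -> NULL
  - employee 8 (Beth): manager_id=3 -> Frank

SQL:
SELECT a.name AS item, b.name AS manager
FROM employees a
LEFT JOIN employees b ON a.manager_id = b.id

Result:
item   | manager
-------+--------
Xander | NULL   
Helen  | Xander 
Frank  | Xander 
Quinn  | Frank  
Fiona  | Frank  
Sam    | Helen  
Wendy  | NULL   
Beth   | Frank  


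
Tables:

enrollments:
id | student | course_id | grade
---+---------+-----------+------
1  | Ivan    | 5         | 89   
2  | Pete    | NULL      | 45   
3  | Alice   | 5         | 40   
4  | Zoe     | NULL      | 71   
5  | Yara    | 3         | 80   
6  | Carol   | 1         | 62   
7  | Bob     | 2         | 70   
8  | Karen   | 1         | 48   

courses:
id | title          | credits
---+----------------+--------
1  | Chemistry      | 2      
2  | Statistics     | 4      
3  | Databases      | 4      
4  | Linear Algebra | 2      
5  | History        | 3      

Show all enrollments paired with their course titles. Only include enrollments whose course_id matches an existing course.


INNER JOIN keeps only enrollments rows whose course_id matches an id in courses. Walk through each enrollment:
  - enrollment 1 (Ivan): course_id=5 -> matches History
  - enrollment 2 (Pete): course_id=NULL, no match -> dropped
  - enrollment 3 (Alice): course_id=5 -> matches History
  - enrollment 4 (Zoe): course_id=NULL, no match -> dropped
  - enrollment 5 (Yara): course_id=3 -> matches Databases
  - enrollment 6 (Carol): course_id=1 -> matches Chemistry
  - enrollment 7 (Bob): course_id=2 -> matches Statistics
  - enrollment 8 (Karen): course_id=1 -> matches Chemistry
So 2 of 8 rows are dropped.

SQL:
SELECT a.student, b.title AS course
FROM enrollments a
INNER JOIN courses b ON a.course_id = b.id

Result:
student | course    
--------+-----------
Ivan    | History   
Alice   | History   
Yara    | Databases 
Carol   | Chemistry 
Bob     | Statistics
Karen   | Chemistry 


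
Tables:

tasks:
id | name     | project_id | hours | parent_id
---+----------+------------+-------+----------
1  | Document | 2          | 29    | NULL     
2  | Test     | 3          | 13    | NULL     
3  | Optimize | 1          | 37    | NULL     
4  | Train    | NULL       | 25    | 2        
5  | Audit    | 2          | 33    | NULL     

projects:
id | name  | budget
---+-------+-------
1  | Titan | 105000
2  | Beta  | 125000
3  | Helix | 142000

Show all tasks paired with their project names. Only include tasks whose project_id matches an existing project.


INNER JOIN keeps only tasks rows whose project_id matches an id in projects. Walk through each task:
  - task 1 (Document): project_id=2 -> matches Beta
  - task 2 (Test): project_id=3 -> matches Helix
  - task 3 (Optimize): project_id=1 -> matches Titan
  - task 4 (Train): project_id=NULL, no match -> dropped
  - task 5 (Audit): project_id=2 -> matches Beta
So 1 of 5 rows is dropped.

SQL:
SELECT a.name, b.name AS project
FROM tasks a
INNER JOIN projects b ON a.project_id = b.id

Result:
name     | project
---------+--------
Document | Beta   
Test     | Helix  
Optimize | Titan  
Audit    | Beta   


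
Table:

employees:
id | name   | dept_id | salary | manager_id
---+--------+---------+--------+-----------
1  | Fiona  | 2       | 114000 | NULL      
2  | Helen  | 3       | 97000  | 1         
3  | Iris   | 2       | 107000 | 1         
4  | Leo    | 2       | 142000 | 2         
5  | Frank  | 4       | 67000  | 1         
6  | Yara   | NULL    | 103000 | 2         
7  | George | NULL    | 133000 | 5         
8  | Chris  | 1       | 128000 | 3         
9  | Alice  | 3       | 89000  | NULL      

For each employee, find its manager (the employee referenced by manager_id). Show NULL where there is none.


This is a self-join: employees is joined to a second copy of itself, matching each row's manager_id to another row's id. Use LEFT JOIN so rows with manager_id=NULL are kept.
  - employee 1 (Fiona): manager_id=NULL -> NULL
  - employee 2 (Helen): manager_id=1 -> Fiona
  - employee 3 (Iris): manager_id=1 -> Fiona
  - employee 4 (Leo): manager_id=2 -> Helen
  - employee 5 (Frank): manager_id=1 -> Fiona
  - employee 6 (Yara): manager_id=2 -> Helen
  - employee 7 (George): manager_id=5 -> Frank
  - employee 8 (Chris): manager_id=3 -> Iris
  - employee 9 (Alice): manager_id=NULL -> NULL

SQL:
SELECT a.name AS item, b.name AS manager
FROM employees a
LEFT JOIN employees b ON a.manager_id = b.id

Result:
item   | manager
-------+--------
Fiona  | NULL   
Helen  | Fiona  
Iris   | Fiona  
Leo    | Helen  
Frank  | Fiona  
Yara   | Helen  
George | Frank  
Chris  | Iris   
Alice  | NULL   
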